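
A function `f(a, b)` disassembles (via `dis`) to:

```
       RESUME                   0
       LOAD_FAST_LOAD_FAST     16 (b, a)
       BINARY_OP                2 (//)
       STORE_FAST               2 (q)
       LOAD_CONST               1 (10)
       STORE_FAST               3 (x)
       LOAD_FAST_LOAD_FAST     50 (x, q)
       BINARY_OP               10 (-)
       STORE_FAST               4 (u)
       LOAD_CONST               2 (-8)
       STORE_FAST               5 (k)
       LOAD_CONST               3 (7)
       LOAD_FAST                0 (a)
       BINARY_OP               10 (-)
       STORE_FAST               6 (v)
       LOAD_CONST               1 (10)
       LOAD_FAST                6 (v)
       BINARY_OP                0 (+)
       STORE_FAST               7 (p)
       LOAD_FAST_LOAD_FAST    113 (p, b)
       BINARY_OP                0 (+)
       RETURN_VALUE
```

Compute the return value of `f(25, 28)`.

20

LOAD_FAST_LOAD_FAST b,a → push 28,25. Stack: [28, 25]
BINARY_OP // → 28 // 25 = 1. Stack: [1]
STORE_FAST q → q=1. Stack: []
LOAD_CONST → push 10. Stack: [10]
STORE_FAST x → x=10. Stack: []
LOAD_FAST_LOAD_FAST x,q → push 10,1. Stack: [10, 1]
BINARY_OP - → 10 - 1 = 9. Stack: [9]
STORE_FAST u → u=9. Stack: []
LOAD_CONST → push -8. Stack: [-8]
STORE_FAST k → k=-8. Stack: []
LOAD_CONST → push 7. Stack: [7]
LOAD_FAST a → push 25. Stack: [7, 25]
BINARY_OP - → 7 - 25 = -18. Stack: [-18]
STORE_FAST v → v=-18. Stack: []
LOAD_CONST → push 10. Stack: [10]
LOAD_FAST v → push -18. Stack: [10, -18]
BINARY_OP + → 10 + -18 = -8. Stack: [-8]
STORE_FAST p → p=-8. Stack: []
LOAD_FAST_LOAD_FAST p,b → push -8,28. Stack: [-8, 28]
BINARY_OP + → -8 + 28 = 20. Stack: [20]
RETURN_VALUE → return 20.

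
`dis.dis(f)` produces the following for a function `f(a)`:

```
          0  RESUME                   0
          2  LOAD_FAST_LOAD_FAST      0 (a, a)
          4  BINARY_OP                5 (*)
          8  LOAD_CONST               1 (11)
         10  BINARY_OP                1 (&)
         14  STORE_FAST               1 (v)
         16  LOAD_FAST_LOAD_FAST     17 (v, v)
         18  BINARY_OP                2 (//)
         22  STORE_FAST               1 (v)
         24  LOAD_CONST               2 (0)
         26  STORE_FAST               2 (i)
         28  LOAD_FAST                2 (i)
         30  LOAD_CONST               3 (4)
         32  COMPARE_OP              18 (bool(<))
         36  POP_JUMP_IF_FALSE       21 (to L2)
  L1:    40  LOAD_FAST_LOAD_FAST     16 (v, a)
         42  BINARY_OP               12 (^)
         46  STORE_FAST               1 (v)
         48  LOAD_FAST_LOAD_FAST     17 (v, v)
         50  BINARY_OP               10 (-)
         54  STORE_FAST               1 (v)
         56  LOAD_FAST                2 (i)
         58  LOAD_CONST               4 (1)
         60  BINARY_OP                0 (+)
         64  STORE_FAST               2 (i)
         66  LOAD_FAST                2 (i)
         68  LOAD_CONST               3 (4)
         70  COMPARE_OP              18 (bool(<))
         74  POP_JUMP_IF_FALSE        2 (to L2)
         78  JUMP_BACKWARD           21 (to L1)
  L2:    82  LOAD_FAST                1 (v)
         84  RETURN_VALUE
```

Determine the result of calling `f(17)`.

0

LOAD_FAST_LOAD_FAST a,a → push 17,17
BINARY_OP * → 17 * 17 = 289
LOAD_CONST → push 11
BINARY_OP & → 289 & 11 = 1
STORE_FAST v → v=1
LOAD_FAST_LOAD_FAST v,v → push 1,1
BINARY_OP // → 1 // 1 = 1
STORE_FAST v → v=1
LOAD_CONST → push 0
STORE_FAST i → i=0
LOAD_FAST i → push 0
LOAD_CONST → push 4
COMPARE_OP bool(<) → 0 vs 4 = True
POP_JUMP_IF_FALSE → pop True; no jump
LOAD_FAST_LOAD_FAST v,a → push 1,17
BINARY_OP ^ → 1 ^ 17 = 16
STORE_FAST v → v=16
LOAD_FAST_LOAD_FAST v,v → push 16,16
BINARY_OP - → 16 - 16 = 0
STORE_FAST v → v=0
LOAD_FAST i → push 0
LOAD_CONST → push 1
BINARY_OP + → 0 + 1 = 1
STORE_FAST i → i=1
LOAD_FAST i → push 1
LOAD_CONST → push 4
COMPARE_OP bool(<) → 1 vs 4 = True
POP_JUMP_IF_FALSE → pop True; no jump
LOAD_FAST_LOAD_FAST v,a → push 0,17
BINARY_OP ^ → 0 ^ 17 = 17
STORE_FAST v → v=17
LOAD_FAST_LOAD_FAST v,v → push 17,17
BINARY_OP - → 17 - 17 = 0
STORE_FAST v → v=0
LOAD_FAST i → push 1
LOAD_CONST → push 1
BINARY_OP + → 1 + 1 = 2
STORE_FAST i → i=2
LOAD_FAST i → push 2
LOAD_CONST → push 4
COMPARE_OP bool(<) → 2 vs 4 = True
POP_JUMP_IF_FALSE → pop True; no jump
LOAD_FAST_LOAD_FAST v,a → push 0,17
BINARY_OP ^ → 0 ^ 17 = 17
STORE_FAST v → v=17
LOAD_FAST_LOAD_FAST v,v → push 17,17
BINARY_OP - → 17 - 17 = 0
STORE_FAST v → v=0
LOAD_FAST i → push 2
LOAD_CONST → push 1
BINARY_OP + → 2 + 1 = 3
STORE_FAST i → i=3
LOAD_FAST i → push 3
LOAD_CONST → push 4
COMPARE_OP bool(<) → 3 vs 4 = True
POP_JUMP_IF_FALSE → pop True; no jump
LOAD_FAST_LOAD_FAST v,a → push 0,17
BINARY_OP ^ → 0 ^ 17 = 17
STORE_FAST v → v=17
LOAD_FAST_LOAD_FAST v,v → push 17,17
BINARY_OP - → 17 - 17 = 0
STORE_FAST v → v=0
LOAD_FAST i → push 3
LOAD_CONST → push 1
BINARY_OP + → 3 + 1 = 4
STORE_FAST i → i=4
LOAD_FAST i → push 4
LOAD_CONST → push 4
COMPARE_OP bool(<) → 4 vs 4 = False
POP_JUMP_IF_FALSE → pop False; jump
LOAD_FAST v → push 0
RETURN_VALUE → return 0.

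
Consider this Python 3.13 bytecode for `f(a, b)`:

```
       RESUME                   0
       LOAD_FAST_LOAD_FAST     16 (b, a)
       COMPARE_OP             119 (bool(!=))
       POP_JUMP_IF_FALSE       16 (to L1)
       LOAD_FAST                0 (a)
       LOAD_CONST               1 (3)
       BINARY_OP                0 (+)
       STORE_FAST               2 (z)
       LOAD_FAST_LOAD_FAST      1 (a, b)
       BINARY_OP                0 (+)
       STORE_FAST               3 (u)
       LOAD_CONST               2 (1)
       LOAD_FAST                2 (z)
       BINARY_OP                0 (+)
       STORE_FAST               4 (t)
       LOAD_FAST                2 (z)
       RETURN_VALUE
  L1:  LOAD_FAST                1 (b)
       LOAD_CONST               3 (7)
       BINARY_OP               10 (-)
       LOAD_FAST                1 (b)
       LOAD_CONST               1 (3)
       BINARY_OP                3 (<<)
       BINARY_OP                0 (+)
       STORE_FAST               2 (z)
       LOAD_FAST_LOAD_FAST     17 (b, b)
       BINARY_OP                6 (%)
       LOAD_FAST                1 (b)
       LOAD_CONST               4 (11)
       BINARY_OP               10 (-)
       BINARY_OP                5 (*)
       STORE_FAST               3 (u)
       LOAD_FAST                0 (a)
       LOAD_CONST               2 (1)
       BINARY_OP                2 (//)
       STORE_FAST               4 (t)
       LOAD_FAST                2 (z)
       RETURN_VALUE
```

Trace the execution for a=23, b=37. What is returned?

LOAD_FAST_LOAD_FAST b,a → push 37,23. Stack: [37, 23]
COMPARE_OP bool(!=) → 37 vs 23 = True. Stack: [True]
POP_JUMP_IF_FALSE → pop True; no jump. Stack: []
LOAD_FAST a → push 23. Stack: [23]
LOAD_CONST → push 3. Stack: [23, 3]
BINARY_OP + → 23 + 3 = 26. Stack: [26]
STORE_FAST z → z=26. Stack: []
LOAD_FAST_LOAD_FAST a,b → push 23,37. Stack: [23, 37]
BINARY_OP + → 23 + 37 = 60. Stack: [60]
STORE_FAST u → u=60. Stack: []
LOAD_CONST → push 1. Stack: [1]
LOAD_FAST z → push 26. Stack: [1, 26]
BINARY_OP + → 1 + 26 = 27. Stack: [27]
STORE_FAST t → t=27. Stack: []
LOAD_FAST z → push 26. Stack: [26]
RETURN_VALUE → return 26.

26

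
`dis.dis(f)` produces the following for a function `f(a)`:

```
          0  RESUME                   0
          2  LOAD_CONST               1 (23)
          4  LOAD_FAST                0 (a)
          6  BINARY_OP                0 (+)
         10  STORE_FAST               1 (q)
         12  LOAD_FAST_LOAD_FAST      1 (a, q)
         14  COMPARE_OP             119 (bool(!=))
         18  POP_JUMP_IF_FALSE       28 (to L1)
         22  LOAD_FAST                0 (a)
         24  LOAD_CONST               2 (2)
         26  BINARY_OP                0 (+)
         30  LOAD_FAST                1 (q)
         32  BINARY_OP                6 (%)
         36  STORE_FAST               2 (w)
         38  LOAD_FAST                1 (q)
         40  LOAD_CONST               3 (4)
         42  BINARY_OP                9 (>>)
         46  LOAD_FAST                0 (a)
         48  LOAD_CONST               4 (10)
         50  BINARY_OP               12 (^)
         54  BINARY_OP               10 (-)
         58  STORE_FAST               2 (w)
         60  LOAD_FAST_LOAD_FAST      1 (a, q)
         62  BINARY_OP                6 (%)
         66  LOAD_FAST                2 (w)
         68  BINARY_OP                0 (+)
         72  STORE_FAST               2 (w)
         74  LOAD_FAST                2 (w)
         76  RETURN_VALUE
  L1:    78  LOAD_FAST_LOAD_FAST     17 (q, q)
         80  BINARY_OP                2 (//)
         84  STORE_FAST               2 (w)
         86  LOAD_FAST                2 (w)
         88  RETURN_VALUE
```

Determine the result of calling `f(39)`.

-3

LOAD_CONST → push 23. Stack: [23]
LOAD_FAST a → push 39. Stack: [23, 39]
BINARY_OP + → 23 + 39 = 62. Stack: [62]
STORE_FAST q → q=62. Stack: []
LOAD_FAST_LOAD_FAST a,q → push 39,62. Stack: [39, 62]
COMPARE_OP bool(!=) → 39 vs 62 = True. Stack: [True]
POP_JUMP_IF_FALSE → pop True; no jump. Stack: []
LOAD_FAST a → push 39. Stack: [39]
LOAD_CONST → push 2. Stack: [39, 2]
BINARY_OP + → 39 + 2 = 41. Stack: [41]
LOAD_FAST q → push 62. Stack: [41, 62]
BINARY_OP % → 41 % 62 = 41. Stack: [41]
STORE_FAST w → w=41. Stack: []
LOAD_FAST q → push 62. Stack: [62]
LOAD_CONST → push 4. Stack: [62, 4]
BINARY_OP >> → 62 >> 4 = 3. Stack: [3]
LOAD_FAST a → push 39. Stack: [3, 39]
LOAD_CONST → push 10. Stack: [3, 39, 10]
BINARY_OP ^ → 39 ^ 10 = 45. Stack: [3, 45]
BINARY_OP - → 3 - 45 = -42. Stack: [-42]
STORE_FAST w → w=-42. Stack: []
LOAD_FAST_LOAD_FAST a,q → push 39,62. Stack: [39, 62]
BINARY_OP % → 39 % 62 = 39. Stack: [39]
LOAD_FAST w → push -42. Stack: [39, -42]
BINARY_OP + → 39 + -42 = -3. Stack: [-3]
STORE_FAST w → w=-3. Stack: []
LOAD_FAST w → push -3. Stack: [-3]
RETURN_VALUE → return -3.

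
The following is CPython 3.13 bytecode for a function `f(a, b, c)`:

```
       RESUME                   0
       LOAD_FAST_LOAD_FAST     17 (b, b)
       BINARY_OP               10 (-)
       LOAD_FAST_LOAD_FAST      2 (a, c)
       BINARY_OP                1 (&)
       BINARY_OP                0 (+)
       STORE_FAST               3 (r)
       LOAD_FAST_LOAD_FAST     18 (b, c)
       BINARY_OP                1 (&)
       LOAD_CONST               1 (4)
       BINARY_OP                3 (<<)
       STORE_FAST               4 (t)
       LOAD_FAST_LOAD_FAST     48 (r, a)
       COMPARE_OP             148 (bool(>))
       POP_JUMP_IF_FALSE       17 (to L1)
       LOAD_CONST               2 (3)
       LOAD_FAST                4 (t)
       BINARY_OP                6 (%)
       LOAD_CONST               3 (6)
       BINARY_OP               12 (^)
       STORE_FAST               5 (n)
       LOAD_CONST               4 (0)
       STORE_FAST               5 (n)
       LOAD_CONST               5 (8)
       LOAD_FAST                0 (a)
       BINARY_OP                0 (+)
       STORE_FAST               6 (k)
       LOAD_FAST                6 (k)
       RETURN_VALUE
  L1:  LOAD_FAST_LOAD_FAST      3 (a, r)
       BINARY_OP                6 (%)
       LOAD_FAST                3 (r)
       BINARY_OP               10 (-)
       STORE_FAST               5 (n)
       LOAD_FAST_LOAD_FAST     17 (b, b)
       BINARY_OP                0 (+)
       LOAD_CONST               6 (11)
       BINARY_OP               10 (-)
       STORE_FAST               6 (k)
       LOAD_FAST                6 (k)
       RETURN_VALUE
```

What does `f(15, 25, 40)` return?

39

LOAD_FAST_LOAD_FAST b,b → push 25,25. Stack: [25, 25]
BINARY_OP - → 25 - 25 = 0. Stack: [0]
LOAD_FAST_LOAD_FAST a,c → push 15,40. Stack: [0, 15, 40]
BINARY_OP & → 15 & 40 = 8. Stack: [0, 8]
BINARY_OP + → 0 + 8 = 8. Stack: [8]
STORE_FAST r → r=8. Stack: []
LOAD_FAST_LOAD_FAST b,c → push 25,40. Stack: [25, 40]
BINARY_OP & → 25 & 40 = 8. Stack: [8]
LOAD_CONST → push 4. Stack: [8, 4]
BINARY_OP << → 8 << 4 = 128. Stack: [128]
STORE_FAST t → t=128. Stack: []
LOAD_FAST_LOAD_FAST r,a → push 8,15. Stack: [8, 15]
COMPARE_OP bool(>) → 8 vs 15 = False. Stack: [False]
POP_JUMP_IF_FALSE → pop False; jump. Stack: []
LOAD_FAST_LOAD_FAST a,r → push 15,8. Stack: [15, 8]
BINARY_OP % → 15 % 8 = 7. Stack: [7]
LOAD_FAST r → push 8. Stack: [7, 8]
BINARY_OP - → 7 - 8 = -1. Stack: [-1]
STORE_FAST n → n=-1. Stack: []
LOAD_FAST_LOAD_FAST b,b → push 25,25. Stack: [25, 25]
BINARY_OP + → 25 + 25 = 50. Stack: [50]
LOAD_CONST → push 11. Stack: [50, 11]
BINARY_OP - → 50 - 11 = 39. Stack: [39]
STORE_FAST k → k=39. Stack: []
LOAD_FAST k → push 39. Stack: [39]
RETURN_VALUE → return 39.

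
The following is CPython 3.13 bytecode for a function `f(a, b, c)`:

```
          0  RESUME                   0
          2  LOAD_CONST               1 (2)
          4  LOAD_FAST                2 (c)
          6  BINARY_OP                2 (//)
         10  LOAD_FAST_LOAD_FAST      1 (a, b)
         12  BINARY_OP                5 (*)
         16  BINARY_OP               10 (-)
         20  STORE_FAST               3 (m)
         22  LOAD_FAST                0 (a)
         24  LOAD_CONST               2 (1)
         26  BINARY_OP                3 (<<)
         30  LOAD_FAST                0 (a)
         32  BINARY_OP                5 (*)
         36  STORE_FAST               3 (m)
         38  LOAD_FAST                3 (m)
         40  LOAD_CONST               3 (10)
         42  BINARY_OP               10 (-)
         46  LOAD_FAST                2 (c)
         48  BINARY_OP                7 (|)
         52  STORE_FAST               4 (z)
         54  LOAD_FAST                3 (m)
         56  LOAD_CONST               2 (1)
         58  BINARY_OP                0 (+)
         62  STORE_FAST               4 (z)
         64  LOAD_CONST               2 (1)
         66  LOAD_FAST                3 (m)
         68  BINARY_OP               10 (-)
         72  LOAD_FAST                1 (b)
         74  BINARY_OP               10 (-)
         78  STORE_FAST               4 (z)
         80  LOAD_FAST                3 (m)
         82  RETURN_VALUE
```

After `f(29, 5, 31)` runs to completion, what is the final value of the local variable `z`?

-1686

LOAD_CONST → push 2. Stack: [2]
LOAD_FAST c → push 31. Stack: [2, 31]
BINARY_OP // → 2 // 31 = 0. Stack: [0]
LOAD_FAST_LOAD_FAST a,b → push 29,5. Stack: [0, 29, 5]
BINARY_OP * → 29 * 5 = 145. Stack: [0, 145]
BINARY_OP - → 0 - 145 = -145. Stack: [-145]
STORE_FAST m → m=-145. Stack: []
LOAD_FAST a → push 29. Stack: [29]
LOAD_CONST → push 1. Stack: [29, 1]
BINARY_OP << → 29 << 1 = 58. Stack: [58]
LOAD_FAST a → push 29. Stack: [58, 29]
BINARY_OP * → 58 * 29 = 1682. Stack: [1682]
STORE_FAST m → m=1682. Stack: []
LOAD_FAST m → push 1682. Stack: [1682]
LOAD_CONST → push 10. Stack: [1682, 10]
BINARY_OP - → 1682 - 10 = 1672. Stack: [1672]
LOAD_FAST c → push 31. Stack: [1672, 31]
BINARY_OP | → 1672 | 31 = 1695. Stack: [1695]
STORE_FAST z → z=1695. Stack: []
LOAD_FAST m → push 1682. Stack: [1682]
LOAD_CONST → push 1. Stack: [1682, 1]
BINARY_OP + → 1682 + 1 = 1683. Stack: [1683]
STORE_FAST z → z=1683. Stack: []
LOAD_CONST → push 1. Stack: [1]
LOAD_FAST m → push 1682. Stack: [1, 1682]
BINARY_OP - → 1 - 1682 = -1681. Stack: [-1681]
LOAD_FAST b → push 5. Stack: [-1681, 5]
BINARY_OP - → -1681 - 5 = -1686. Stack: [-1686]
STORE_FAST z → z=-1686. Stack: []
LOAD_FAST m → push 1682. Stack: [1682]
RETURN_VALUE → return 1682.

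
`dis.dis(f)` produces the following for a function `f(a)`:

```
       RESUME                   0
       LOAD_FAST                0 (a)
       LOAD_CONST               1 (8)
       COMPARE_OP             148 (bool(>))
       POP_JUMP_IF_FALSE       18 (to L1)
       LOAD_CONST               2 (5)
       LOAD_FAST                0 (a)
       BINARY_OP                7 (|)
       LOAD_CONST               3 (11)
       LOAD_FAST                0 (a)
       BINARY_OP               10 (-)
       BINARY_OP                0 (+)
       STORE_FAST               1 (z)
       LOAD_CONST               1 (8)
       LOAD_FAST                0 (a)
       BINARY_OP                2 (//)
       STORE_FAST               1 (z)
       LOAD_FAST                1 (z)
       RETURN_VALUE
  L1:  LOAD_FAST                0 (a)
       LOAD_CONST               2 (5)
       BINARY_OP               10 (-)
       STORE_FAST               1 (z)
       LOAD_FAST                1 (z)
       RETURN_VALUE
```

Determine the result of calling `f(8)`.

LOAD_FAST a → push 8. Stack: [8]
LOAD_CONST → push 8. Stack: [8, 8]
COMPARE_OP bool(>) → 8 vs 8 = False. Stack: [False]
POP_JUMP_IF_FALSE → pop False; jump. Stack: []
LOAD_FAST a → push 8. Stack: [8]
LOAD_CONST → push 5. Stack: [8, 5]
BINARY_OP - → 8 - 5 = 3. Stack: [3]
STORE_FAST z → z=3. Stack: []
LOAD_FAST z → push 3. Stack: [3]
RETURN_VALUE → return 3.

3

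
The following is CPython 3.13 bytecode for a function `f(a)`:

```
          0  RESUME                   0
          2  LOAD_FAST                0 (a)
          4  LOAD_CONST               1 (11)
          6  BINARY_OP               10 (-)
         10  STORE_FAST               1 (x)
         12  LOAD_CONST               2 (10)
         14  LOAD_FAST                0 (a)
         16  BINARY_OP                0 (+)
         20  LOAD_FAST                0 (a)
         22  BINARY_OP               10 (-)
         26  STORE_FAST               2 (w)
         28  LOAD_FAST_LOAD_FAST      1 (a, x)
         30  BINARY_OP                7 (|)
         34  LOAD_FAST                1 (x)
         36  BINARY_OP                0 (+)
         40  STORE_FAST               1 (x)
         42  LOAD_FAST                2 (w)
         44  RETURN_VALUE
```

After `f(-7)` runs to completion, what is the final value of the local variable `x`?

-19

LOAD_FAST a → push -7. Stack: [-7]
LOAD_CONST → push 11. Stack: [-7, 11]
BINARY_OP - → -7 - 11 = -18. Stack: [-18]
STORE_FAST x → x=-18. Stack: []
LOAD_CONST → push 10. Stack: [10]
LOAD_FAST a → push -7. Stack: [10, -7]
BINARY_OP + → 10 + -7 = 3. Stack: [3]
LOAD_FAST a → push -7. Stack: [3, -7]
BINARY_OP - → 3 - -7 = 10. Stack: [10]
STORE_FAST w → w=10. Stack: []
LOAD_FAST_LOAD_FAST a,x → push -7,-18. Stack: [-7, -18]
BINARY_OP | → -7 | -18 = -1. Stack: [-1]
LOAD_FAST x → push -18. Stack: [-1, -18]
BINARY_OP + → -1 + -18 = -19. Stack: [-19]
STORE_FAST x → x=-19. Stack: []
LOAD_FAST w → push 10. Stack: [10]
RETURN_VALUE → return 10.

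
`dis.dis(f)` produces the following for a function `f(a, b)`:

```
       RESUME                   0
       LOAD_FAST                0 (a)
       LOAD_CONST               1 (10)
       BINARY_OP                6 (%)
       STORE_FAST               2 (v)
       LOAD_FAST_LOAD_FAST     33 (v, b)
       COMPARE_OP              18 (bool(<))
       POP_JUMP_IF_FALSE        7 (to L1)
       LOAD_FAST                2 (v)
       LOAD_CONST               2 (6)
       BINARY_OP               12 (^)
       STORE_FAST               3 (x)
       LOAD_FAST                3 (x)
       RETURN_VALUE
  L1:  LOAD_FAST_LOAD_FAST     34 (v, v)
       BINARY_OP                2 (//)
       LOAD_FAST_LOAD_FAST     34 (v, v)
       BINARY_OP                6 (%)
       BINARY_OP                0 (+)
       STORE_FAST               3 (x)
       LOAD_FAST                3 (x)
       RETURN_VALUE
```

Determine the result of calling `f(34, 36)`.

2

LOAD_FAST a → push 34. Stack: [34]
LOAD_CONST → push 10. Stack: [34, 10]
BINARY_OP % → 34 % 10 = 4. Stack: [4]
STORE_FAST v → v=4. Stack: []
LOAD_FAST_LOAD_FAST v,b → push 4,36. Stack: [4, 36]
COMPARE_OP bool(<) → 4 vs 36 = True. Stack: [True]
POP_JUMP_IF_FALSE → pop True; no jump. Stack: []
LOAD_FAST v → push 4. Stack: [4]
LOAD_CONST → push 6. Stack: [4, 6]
BINARY_OP ^ → 4 ^ 6 = 2. Stack: [2]
STORE_FAST x → x=2. Stack: []
LOAD_FAST x → push 2. Stack: [2]
RETURN_VALUE → return 2.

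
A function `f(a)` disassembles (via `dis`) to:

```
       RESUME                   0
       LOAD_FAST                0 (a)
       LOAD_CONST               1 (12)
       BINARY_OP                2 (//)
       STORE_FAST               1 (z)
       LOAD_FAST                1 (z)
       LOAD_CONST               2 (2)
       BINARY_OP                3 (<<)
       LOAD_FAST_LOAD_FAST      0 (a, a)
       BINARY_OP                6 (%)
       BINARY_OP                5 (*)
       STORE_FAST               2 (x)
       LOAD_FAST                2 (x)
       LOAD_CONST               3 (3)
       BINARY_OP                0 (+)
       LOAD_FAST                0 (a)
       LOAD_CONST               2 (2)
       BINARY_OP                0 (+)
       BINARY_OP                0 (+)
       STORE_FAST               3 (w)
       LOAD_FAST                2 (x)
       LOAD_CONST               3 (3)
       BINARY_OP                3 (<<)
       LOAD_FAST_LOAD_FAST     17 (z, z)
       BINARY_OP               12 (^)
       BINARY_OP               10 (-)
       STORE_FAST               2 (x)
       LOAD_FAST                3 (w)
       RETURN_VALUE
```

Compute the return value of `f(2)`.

LOAD_FAST a → push 2. Stack: [2]
LOAD_CONST → push 12. Stack: [2, 12]
BINARY_OP // → 2 // 12 = 0. Stack: [0]
STORE_FAST z → z=0. Stack: []
LOAD_FAST z → push 0. Stack: [0]
LOAD_CONST → push 2. Stack: [0, 2]
BINARY_OP << → 0 << 2 = 0. Stack: [0]
LOAD_FAST_LOAD_FAST a,a → push 2,2. Stack: [0, 2, 2]
BINARY_OP % → 2 % 2 = 0. Stack: [0, 0]
BINARY_OP * → 0 * 0 = 0. Stack: [0]
STORE_FAST x → x=0. Stack: []
LOAD_FAST x → push 0. Stack: [0]
LOAD_CONST → push 3. Stack: [0, 3]
BINARY_OP + → 0 + 3 = 3. Stack: [3]
LOAD_FAST a → push 2. Stack: [3, 2]
LOAD_CONST → push 2. Stack: [3, 2, 2]
BINARY_OP + → 2 + 2 = 4. Stack: [3, 4]
BINARY_OP + → 3 + 4 = 7. Stack: [7]
STORE_FAST w → w=7. Stack: []
LOAD_FAST x → push 0. Stack: [0]
LOAD_CONST → push 3. Stack: [0, 3]
BINARY_OP << → 0 << 3 = 0. Stack: [0]
LOAD_FAST_LOAD_FAST z,z → push 0,0. Stack: [0, 0, 0]
BINARY_OP ^ → 0 ^ 0 = 0. Stack: [0, 0]
BINARY_OP - → 0 - 0 = 0. Stack: [0]
STORE_FAST x → x=0. Stack: []
LOAD_FAST w → push 7. Stack: [7]
RETURN_VALUE → return 7.

7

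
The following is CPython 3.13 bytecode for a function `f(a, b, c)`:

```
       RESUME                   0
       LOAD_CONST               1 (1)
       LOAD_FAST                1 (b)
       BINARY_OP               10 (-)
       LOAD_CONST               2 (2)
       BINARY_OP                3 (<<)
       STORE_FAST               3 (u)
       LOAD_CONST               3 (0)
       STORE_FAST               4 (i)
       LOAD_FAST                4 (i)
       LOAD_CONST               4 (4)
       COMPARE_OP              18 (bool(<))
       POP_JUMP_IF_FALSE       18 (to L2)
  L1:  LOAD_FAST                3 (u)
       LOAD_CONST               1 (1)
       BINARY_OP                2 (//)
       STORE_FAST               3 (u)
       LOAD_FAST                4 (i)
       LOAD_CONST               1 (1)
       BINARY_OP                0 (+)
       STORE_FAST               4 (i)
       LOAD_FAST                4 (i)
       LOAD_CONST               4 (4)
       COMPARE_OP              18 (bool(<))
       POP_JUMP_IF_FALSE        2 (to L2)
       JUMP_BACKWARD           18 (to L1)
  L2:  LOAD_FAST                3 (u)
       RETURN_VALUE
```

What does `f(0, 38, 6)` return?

-148

LOAD_CONST → push 1. Stack: [1]
LOAD_FAST b → push 38. Stack: [1, 38]
BINARY_OP - → 1 - 38 = -37. Stack: [-37]
LOAD_CONST → push 2. Stack: [-37, 2]
BINARY_OP << → -37 << 2 = -148. Stack: [-148]
STORE_FAST u → u=-148. Stack: []
LOAD_CONST → push 0. Stack: [0]
STORE_FAST i → i=0. Stack: []
LOAD_FAST i → push 0. Stack: [0]
LOAD_CONST → push 4. Stack: [0, 4]
COMPARE_OP bool(<) → 0 vs 4 = True. Stack: [True]
POP_JUMP_IF_FALSE → pop True; no jump. Stack: []
LOAD_FAST u → push -148. Stack: [-148]
LOAD_CONST → push 1. Stack: [-148, 1]
BINARY_OP // → -148 // 1 = -148. Stack: [-148]
STORE_FAST u → u=-148. Stack: []
LOAD_FAST i → push 0. Stack: [0]
LOAD_CONST → push 1. Stack: [0, 1]
BINARY_OP + → 0 + 1 = 1. Stack: [1]
STORE_FAST i → i=1. Stack: []
LOAD_FAST i → push 1. Stack: [1]
LOAD_CONST → push 4. Stack: [1, 4]
COMPARE_OP bool(<) → 1 vs 4 = True. Stack: [True]
POP_JUMP_IF_FALSE → pop True; no jump. Stack: []
LOAD_FAST u → push -148. Stack: [-148]
LOAD_CONST → push 1. Stack: [-148, 1]
BINARY_OP // → -148 // 1 = -148. Stack: [-148]
STORE_FAST u → u=-148. Stack: []
LOAD_FAST i → push 1. Stack: [1]
LOAD_CONST → push 1. Stack: [1, 1]
BINARY_OP + → 1 + 1 = 2. Stack: [2]
STORE_FAST i → i=2. Stack: []
LOAD_FAST i → push 2. Stack: [2]
LOAD_CONST → push 4. Stack: [2, 4]
COMPARE_OP bool(<) → 2 vs 4 = True. Stack: [True]
POP_JUMP_IF_FALSE → pop True; no jump. Stack: []
LOAD_FAST u → push -148. Stack: [-148]
LOAD_CONST → push 1. Stack: [-148, 1]
BINARY_OP // → -148 // 1 = -148. Stack: [-148]
STORE_FAST u → u=-148. Stack: []
LOAD_FAST i → push 2. Stack: [2]
LOAD_CONST → push 1. Stack: [2, 1]
BINARY_OP + → 2 + 1 = 3. Stack: [3]
STORE_FAST i → i=3. Stack: []
LOAD_FAST i → push 3. Stack: [3]
LOAD_CONST → push 4. Stack: [3, 4]
COMPARE_OP bool(<) → 3 vs 4 = True. Stack: [True]
POP_JUMP_IF_FALSE → pop True; no jump. Stack: []
LOAD_FAST u → push -148. Stack: [-148]
LOAD_CONST → push 1. Stack: [-148, 1]
BINARY_OP // → -148 // 1 = -148. Stack: [-148]
STORE_FAST u → u=-148. Stack: []
LOAD_FAST i → push 3. Stack: [3]
LOAD_CONST → push 1. Stack: [3, 1]
BINARY_OP + → 3 + 1 = 4. Stack: [4]
STORE_FAST i → i=4. Stack: []
LOAD_FAST i → push 4. Stack: [4]
LOAD_CONST → push 4. Stack: [4, 4]
COMPARE_OP bool(<) → 4 vs 4 = False. Stack: [False]
POP_JUMP_IF_FALSE → pop False; jump. Stack: []
LOAD_FAST u → push -148. Stack: [-148]
RETURN_VALUE → return -148.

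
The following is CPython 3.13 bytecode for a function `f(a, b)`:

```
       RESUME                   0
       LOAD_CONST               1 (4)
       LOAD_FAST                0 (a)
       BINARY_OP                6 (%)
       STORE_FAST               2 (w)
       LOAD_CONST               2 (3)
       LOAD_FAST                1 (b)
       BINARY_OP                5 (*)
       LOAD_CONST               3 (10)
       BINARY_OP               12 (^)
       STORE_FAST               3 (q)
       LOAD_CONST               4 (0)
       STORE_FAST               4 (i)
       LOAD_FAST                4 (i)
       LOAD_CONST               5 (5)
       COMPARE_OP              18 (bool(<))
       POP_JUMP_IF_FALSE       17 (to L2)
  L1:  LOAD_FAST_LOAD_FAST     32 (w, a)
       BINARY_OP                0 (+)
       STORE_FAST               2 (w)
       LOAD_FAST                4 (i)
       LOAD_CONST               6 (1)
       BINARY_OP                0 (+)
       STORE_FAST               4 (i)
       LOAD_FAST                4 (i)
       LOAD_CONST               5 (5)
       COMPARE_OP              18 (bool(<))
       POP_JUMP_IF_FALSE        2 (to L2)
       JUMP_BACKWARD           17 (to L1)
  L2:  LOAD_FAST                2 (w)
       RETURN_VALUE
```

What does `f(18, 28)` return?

94

LOAD_CONST → push 4
LOAD_FAST a → push 18
BINARY_OP % → 4 % 18 = 4
STORE_FAST w → w=4
LOAD_CONST → push 3
LOAD_FAST b → push 28
BINARY_OP * → 3 * 28 = 84
LOAD_CONST → push 10
BINARY_OP ^ → 84 ^ 10 = 94
STORE_FAST q → q=94
LOAD_CONST → push 0
STORE_FAST i → i=0
LOAD_FAST i → push 0
LOAD_CONST → push 5
COMPARE_OP bool(<) → 0 vs 5 = True
POP_JUMP_IF_FALSE → pop True; no jump
LOAD_FAST_LOAD_FAST w,a → push 4,18
BINARY_OP + → 4 + 18 = 22
STORE_FAST w → w=22
LOAD_FAST i → push 0
LOAD_CONST → push 1
BINARY_OP + → 0 + 1 = 1
STORE_FAST i → i=1
LOAD_FAST i → push 1
LOAD_CONST → push 5
COMPARE_OP bool(<) → 1 vs 5 = True
POP_JUMP_IF_FALSE → pop True; no jump
LOAD_FAST_LOAD_FAST w,a → push 22,18
BINARY_OP + → 22 + 18 = 40
STORE_FAST w → w=40
LOAD_FAST i → push 1
LOAD_CONST → push 1
BINARY_OP + → 1 + 1 = 2
STORE_FAST i → i=2
LOAD_FAST i → push 2
LOAD_CONST → push 5
COMPARE_OP bool(<) → 2 vs 5 = True
POP_JUMP_IF_FALSE → pop True; no jump
LOAD_FAST_LOAD_FAST w,a → push 40,18
BINARY_OP + → 40 + 18 = 58
STORE_FAST w → w=58
LOAD_FAST i → push 2
LOAD_CONST → push 1
BINARY_OP + → 2 + 1 = 3
STORE_FAST i → i=3
LOAD_FAST i → push 3
LOAD_CONST → push 5
COMPARE_OP bool(<) → 3 vs 5 = True
POP_JUMP_IF_FALSE → pop True; no jump
LOAD_FAST_LOAD_FAST w,a → push 58,18
BINARY_OP + → 58 + 18 = 76
STORE_FAST w → w=76
LOAD_FAST i → push 3
LOAD_CONST → push 1
BINARY_OP + → 3 + 1 = 4
STORE_FAST i → i=4
LOAD_FAST i → push 4
LOAD_CONST → push 5
COMPARE_OP bool(<) → 4 vs 5 = True
POP_JUMP_IF_FALSE → pop True; no jump
LOAD_FAST_LOAD_FAST w,a → push 76,18
BINARY_OP + → 76 + 18 = 94
STORE_FAST w → w=94
LOAD_FAST i → push 4
LOAD_CONST → push 1
BINARY_OP + → 4 + 1 = 5
STORE_FAST i → i=5
LOAD_FAST i → push 5
LOAD_CONST → push 5
COMPARE_OP bool(<) → 5 vs 5 = False
POP_JUMP_IF_FALSE → pop False; jump
LOAD_FAST w → push 94
RETURN_VALUE → return 94.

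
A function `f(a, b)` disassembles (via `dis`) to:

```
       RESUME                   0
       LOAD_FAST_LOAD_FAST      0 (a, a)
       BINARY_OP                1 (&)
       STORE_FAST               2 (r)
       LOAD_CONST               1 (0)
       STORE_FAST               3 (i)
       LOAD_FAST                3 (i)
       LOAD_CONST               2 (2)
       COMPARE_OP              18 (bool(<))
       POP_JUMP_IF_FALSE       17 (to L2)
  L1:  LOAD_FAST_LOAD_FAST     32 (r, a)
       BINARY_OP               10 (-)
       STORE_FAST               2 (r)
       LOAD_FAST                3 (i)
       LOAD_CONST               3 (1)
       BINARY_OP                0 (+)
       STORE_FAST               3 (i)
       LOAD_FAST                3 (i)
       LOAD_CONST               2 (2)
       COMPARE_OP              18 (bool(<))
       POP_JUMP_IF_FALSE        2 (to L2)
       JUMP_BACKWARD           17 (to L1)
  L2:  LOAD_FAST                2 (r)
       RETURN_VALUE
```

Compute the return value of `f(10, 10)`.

LOAD_FAST_LOAD_FAST a,a → push 10,10. Stack: [10, 10]
BINARY_OP & → 10 & 10 = 10. Stack: [10]
STORE_FAST r → r=10. Stack: []
LOAD_CONST → push 0. Stack: [0]
STORE_FAST i → i=0. Stack: []
LOAD_FAST i → push 0. Stack: [0]
LOAD_CONST → push 2. Stack: [0, 2]
COMPARE_OP bool(<) → 0 vs 2 = True. Stack: [True]
POP_JUMP_IF_FALSE → pop True; no jump. Stack: []
LOAD_FAST_LOAD_FAST r,a → push 10,10. Stack: [10, 10]
BINARY_OP - → 10 - 10 = 0. Stack: [0]
STORE_FAST r → r=0. Stack: []
LOAD_FAST i → push 0. Stack: [0]
LOAD_CONST → push 1. Stack: [0, 1]
BINARY_OP + → 0 + 1 = 1. Stack: [1]
STORE_FAST i → i=1. Stack: []
LOAD_FAST i → push 1. Stack: [1]
LOAD_CONST → push 2. Stack: [1, 2]
COMPARE_OP bool(<) → 1 vs 2 = True. Stack: [True]
POP_JUMP_IF_FALSE → pop True; no jump. Stack: []
LOAD_FAST_LOAD_FAST r,a → push 0,10. Stack: [0, 10]
BINARY_OP - → 0 - 10 = -10. Stack: [-10]
STORE_FAST r → r=-10. Stack: []
LOAD_FAST i → push 1. Stack: [1]
LOAD_CONST → push 1. Stack: [1, 1]
BINARY_OP + → 1 + 1 = 2. Stack: [2]
STORE_FAST i → i=2. Stack: []
LOAD_FAST i → push 2. Stack: [2]
LOAD_CONST → push 2. Stack: [2, 2]
COMPARE_OP bool(<) → 2 vs 2 = False. Stack: [False]
POP_JUMP_IF_FALSE → pop False; jump. Stack: []
LOAD_FAST r → push -10. Stack: [-10]
RETURN_VALUE → return -10.

-10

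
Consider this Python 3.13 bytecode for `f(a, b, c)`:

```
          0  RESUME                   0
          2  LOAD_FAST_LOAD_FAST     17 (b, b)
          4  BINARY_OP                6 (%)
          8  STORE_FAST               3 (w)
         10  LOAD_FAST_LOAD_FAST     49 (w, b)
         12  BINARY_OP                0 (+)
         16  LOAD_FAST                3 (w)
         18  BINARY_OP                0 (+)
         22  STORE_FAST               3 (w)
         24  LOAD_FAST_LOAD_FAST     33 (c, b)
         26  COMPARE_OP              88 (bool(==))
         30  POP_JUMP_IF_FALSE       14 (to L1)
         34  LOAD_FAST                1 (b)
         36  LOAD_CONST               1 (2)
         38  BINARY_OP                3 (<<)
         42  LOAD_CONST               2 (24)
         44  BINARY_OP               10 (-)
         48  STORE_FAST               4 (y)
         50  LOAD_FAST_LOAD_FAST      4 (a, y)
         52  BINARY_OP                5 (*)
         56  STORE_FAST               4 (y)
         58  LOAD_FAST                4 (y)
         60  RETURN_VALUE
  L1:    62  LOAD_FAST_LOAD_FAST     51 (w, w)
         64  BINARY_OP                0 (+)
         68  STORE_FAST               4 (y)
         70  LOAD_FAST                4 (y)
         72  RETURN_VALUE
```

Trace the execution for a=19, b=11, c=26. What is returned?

LOAD_FAST_LOAD_FAST b,b → push 11,11. Stack: [11, 11]
BINARY_OP % → 11 % 11 = 0. Stack: [0]
STORE_FAST w → w=0. Stack: []
LOAD_FAST_LOAD_FAST w,b → push 0,11. Stack: [0, 11]
BINARY_OP + → 0 + 11 = 11. Stack: [11]
LOAD_FAST w → push 0. Stack: [11, 0]
BINARY_OP + → 11 + 0 = 11. Stack: [11]
STORE_FAST w → w=11. Stack: []
LOAD_FAST_LOAD_FAST c,b → push 26,11. Stack: [26, 11]
COMPARE_OP bool(==) → 26 vs 11 = False. Stack: [False]
POP_JUMP_IF_FALSE → pop False; jump. Stack: []
LOAD_FAST_LOAD_FAST w,w → push 11,11. Stack: [11, 11]
BINARY_OP + → 11 + 11 = 22. Stack: [22]
STORE_FAST y → y=22. Stack: []
LOAD_FAST y → push 22. Stack: [22]
RETURN_VALUE → return 22.

22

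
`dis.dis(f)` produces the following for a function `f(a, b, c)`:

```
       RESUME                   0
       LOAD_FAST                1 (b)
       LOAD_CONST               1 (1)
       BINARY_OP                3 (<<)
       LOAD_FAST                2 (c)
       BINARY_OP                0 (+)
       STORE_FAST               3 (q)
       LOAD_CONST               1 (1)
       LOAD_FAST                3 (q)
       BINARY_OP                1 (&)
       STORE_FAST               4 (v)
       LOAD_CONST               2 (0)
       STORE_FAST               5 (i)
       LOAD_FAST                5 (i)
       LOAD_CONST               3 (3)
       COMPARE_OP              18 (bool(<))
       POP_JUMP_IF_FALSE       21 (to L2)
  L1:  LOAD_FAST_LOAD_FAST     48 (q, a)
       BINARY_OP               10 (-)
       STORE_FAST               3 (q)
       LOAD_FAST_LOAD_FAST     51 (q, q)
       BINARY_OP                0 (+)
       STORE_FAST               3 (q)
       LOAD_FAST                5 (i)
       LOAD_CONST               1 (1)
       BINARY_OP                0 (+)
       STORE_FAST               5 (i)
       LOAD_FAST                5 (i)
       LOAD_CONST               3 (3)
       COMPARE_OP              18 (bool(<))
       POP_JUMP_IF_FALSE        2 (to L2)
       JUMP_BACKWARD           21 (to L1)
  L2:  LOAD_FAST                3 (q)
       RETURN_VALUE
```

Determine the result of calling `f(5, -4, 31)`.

114

LOAD_FAST b → push -4. Stack: [-4]
LOAD_CONST → push 1. Stack: [-4, 1]
BINARY_OP << → -4 << 1 = -8. Stack: [-8]
LOAD_FAST c → push 31. Stack: [-8, 31]
BINARY_OP + → -8 + 31 = 23. Stack: [23]
STORE_FAST q → q=23. Stack: []
LOAD_CONST → push 1. Stack: [1]
LOAD_FAST q → push 23. Stack: [1, 23]
BINARY_OP & → 1 & 23 = 1. Stack: [1]
STORE_FAST v → v=1. Stack: []
LOAD_CONST → push 0. Stack: [0]
STORE_FAST i → i=0. Stack: []
LOAD_FAST i → push 0. Stack: [0]
LOAD_CONST → push 3. Stack: [0, 3]
COMPARE_OP bool(<) → 0 vs 3 = True. Stack: [True]
POP_JUMP_IF_FALSE → pop True; no jump. Stack: []
LOAD_FAST_LOAD_FAST q,a → push 23,5. Stack: [23, 5]
BINARY_OP - → 23 - 5 = 18. Stack: [18]
STORE_FAST q → q=18. Stack: []
LOAD_FAST_LOAD_FAST q,q → push 18,18. Stack: [18, 18]
BINARY_OP + → 18 + 18 = 36. Stack: [36]
STORE_FAST q → q=36. Stack: []
LOAD_FAST i → push 0. Stack: [0]
LOAD_CONST → push 1. Stack: [0, 1]
BINARY_OP + → 0 + 1 = 1. Stack: [1]
STORE_FAST i → i=1. Stack: []
LOAD_FAST i → push 1. Stack: [1]
LOAD_CONST → push 3. Stack: [1, 3]
COMPARE_OP bool(<) → 1 vs 3 = True. Stack: [True]
POP_JUMP_IF_FALSE → pop True; no jump. Stack: []
LOAD_FAST_LOAD_FAST q,a → push 36,5. Stack: [36, 5]
BINARY_OP - → 36 - 5 = 31. Stack: [31]
STORE_FAST q → q=31. Stack: []
LOAD_FAST_LOAD_FAST q,q → push 31,31. Stack: [31, 31]
BINARY_OP + → 31 + 31 = 62. Stack: [62]
STORE_FAST q → q=62. Stack: []
LOAD_FAST i → push 1. Stack: [1]
LOAD_CONST → push 1. Stack: [1, 1]
BINARY_OP + → 1 + 1 = 2. Stack: [2]
STORE_FAST i → i=2. Stack: []
LOAD_FAST i → push 2. Stack: [2]
LOAD_CONST → push 3. Stack: [2, 3]
COMPARE_OP bool(<) → 2 vs 3 = True. Stack: [True]
POP_JUMP_IF_FALSE → pop True; no jump. Stack: []
LOAD_FAST_LOAD_FAST q,a → push 62,5. Stack: [62, 5]
BINARY_OP - → 62 - 5 = 57. Stack: [57]
STORE_FAST q → q=57. Stack: []
LOAD_FAST_LOAD_FAST q,q → push 57,57. Stack: [57, 57]
BINARY_OP + → 57 + 57 = 114. Stack: [114]
STORE_FAST q → q=114. Stack: []
LOAD_FAST i → push 2. Stack: [2]
LOAD_CONST → push 1. Stack: [2, 1]
BINARY_OP + → 2 + 1 = 3. Stack: [3]
STORE_FAST i → i=3. Stack: []
LOAD_FAST i → push 3. Stack: [3]
LOAD_CONST → push 3. Stack: [3, 3]
COMPARE_OP bool(<) → 3 vs 3 = False. Stack: [False]
POP_JUMP_IF_FALSE → pop False; jump. Stack: []
LOAD_FAST q → push 114. Stack: [114]
RETURN_VALUE → return 114.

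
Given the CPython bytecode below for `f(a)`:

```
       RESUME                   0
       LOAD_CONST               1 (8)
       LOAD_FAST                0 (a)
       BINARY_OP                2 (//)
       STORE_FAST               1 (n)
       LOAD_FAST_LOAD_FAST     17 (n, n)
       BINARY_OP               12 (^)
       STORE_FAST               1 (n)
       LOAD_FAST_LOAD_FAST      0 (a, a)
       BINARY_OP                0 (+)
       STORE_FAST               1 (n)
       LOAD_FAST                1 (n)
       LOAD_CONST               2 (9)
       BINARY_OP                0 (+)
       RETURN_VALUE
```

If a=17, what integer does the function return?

LOAD_CONST → push 8. Stack: [8]
LOAD_FAST a → push 17. Stack: [8, 17]
BINARY_OP // → 8 // 17 = 0. Stack: [0]
STORE_FAST n → n=0. Stack: []
LOAD_FAST_LOAD_FAST n,n → push 0,0. Stack: [0, 0]
BINARY_OP ^ → 0 ^ 0 = 0. Stack: [0]
STORE_FAST n → n=0. Stack: []
LOAD_FAST_LOAD_FAST a,a → push 17,17. Stack: [17, 17]
BINARY_OP + → 17 + 17 = 34. Stack: [34]
STORE_FAST n → n=34. Stack: []
LOAD_FAST n → push 34. Stack: [34]
LOAD_CONST → push 9. Stack: [34, 9]
BINARY_OP + → 34 + 9 = 43. Stack: [43]
RETURN_VALUE → return 43.

43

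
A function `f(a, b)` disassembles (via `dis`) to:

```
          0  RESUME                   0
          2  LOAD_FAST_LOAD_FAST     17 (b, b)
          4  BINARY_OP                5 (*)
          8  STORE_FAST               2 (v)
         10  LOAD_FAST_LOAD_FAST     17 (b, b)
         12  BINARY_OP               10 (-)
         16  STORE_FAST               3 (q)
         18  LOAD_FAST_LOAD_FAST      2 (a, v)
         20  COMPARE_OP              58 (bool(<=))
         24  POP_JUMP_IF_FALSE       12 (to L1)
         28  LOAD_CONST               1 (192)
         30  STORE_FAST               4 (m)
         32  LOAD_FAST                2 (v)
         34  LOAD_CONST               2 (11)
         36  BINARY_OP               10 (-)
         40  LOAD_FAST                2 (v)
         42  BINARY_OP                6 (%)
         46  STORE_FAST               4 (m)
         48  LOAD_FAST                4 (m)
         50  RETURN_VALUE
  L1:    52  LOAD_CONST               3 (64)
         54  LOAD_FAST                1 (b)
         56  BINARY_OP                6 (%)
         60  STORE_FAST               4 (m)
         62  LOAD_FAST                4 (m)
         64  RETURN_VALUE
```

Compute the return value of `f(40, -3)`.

-2

LOAD_FAST_LOAD_FAST b,b → push -3,-3. Stack: [-3, -3]
BINARY_OP * → -3 * -3 = 9. Stack: [9]
STORE_FAST v → v=9. Stack: []
LOAD_FAST_LOAD_FAST b,b → push -3,-3. Stack: [-3, -3]
BINARY_OP - → -3 - -3 = 0. Stack: [0]
STORE_FAST q → q=0. Stack: []
LOAD_FAST_LOAD_FAST a,v → push 40,9. Stack: [40, 9]
COMPARE_OP bool(<=) → 40 vs 9 = False. Stack: [False]
POP_JUMP_IF_FALSE → pop False; jump. Stack: []
LOAD_CONST → push 64. Stack: [64]
LOAD_FAST b → push -3. Stack: [64, -3]
BINARY_OP % → 64 % -3 = -2. Stack: [-2]
STORE_FAST m → m=-2. Stack: []
LOAD_FAST m → push -2. Stack: [-2]
RETURN_VALUE → return -2.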